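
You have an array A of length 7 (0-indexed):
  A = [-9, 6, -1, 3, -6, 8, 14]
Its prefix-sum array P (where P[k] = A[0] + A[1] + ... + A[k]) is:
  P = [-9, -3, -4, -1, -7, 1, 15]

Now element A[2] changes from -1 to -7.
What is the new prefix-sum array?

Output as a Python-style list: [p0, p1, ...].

Answer: [-9, -3, -10, -7, -13, -5, 9]

Derivation:
Change: A[2] -1 -> -7, delta = -6
P[k] for k < 2: unchanged (A[2] not included)
P[k] for k >= 2: shift by delta = -6
  P[0] = -9 + 0 = -9
  P[1] = -3 + 0 = -3
  P[2] = -4 + -6 = -10
  P[3] = -1 + -6 = -7
  P[4] = -7 + -6 = -13
  P[5] = 1 + -6 = -5
  P[6] = 15 + -6 = 9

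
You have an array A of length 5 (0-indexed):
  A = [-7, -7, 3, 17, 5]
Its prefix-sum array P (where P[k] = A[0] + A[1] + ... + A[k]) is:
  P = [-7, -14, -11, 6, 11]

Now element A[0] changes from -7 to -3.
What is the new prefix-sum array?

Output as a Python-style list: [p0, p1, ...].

Answer: [-3, -10, -7, 10, 15]

Derivation:
Change: A[0] -7 -> -3, delta = 4
P[k] for k < 0: unchanged (A[0] not included)
P[k] for k >= 0: shift by delta = 4
  P[0] = -7 + 4 = -3
  P[1] = -14 + 4 = -10
  P[2] = -11 + 4 = -7
  P[3] = 6 + 4 = 10
  P[4] = 11 + 4 = 15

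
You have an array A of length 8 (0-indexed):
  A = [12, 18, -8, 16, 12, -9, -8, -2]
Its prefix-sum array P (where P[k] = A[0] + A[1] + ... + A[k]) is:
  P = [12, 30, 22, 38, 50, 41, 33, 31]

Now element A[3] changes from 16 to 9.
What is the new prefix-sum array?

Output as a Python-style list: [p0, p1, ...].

Answer: [12, 30, 22, 31, 43, 34, 26, 24]

Derivation:
Change: A[3] 16 -> 9, delta = -7
P[k] for k < 3: unchanged (A[3] not included)
P[k] for k >= 3: shift by delta = -7
  P[0] = 12 + 0 = 12
  P[1] = 30 + 0 = 30
  P[2] = 22 + 0 = 22
  P[3] = 38 + -7 = 31
  P[4] = 50 + -7 = 43
  P[5] = 41 + -7 = 34
  P[6] = 33 + -7 = 26
  P[7] = 31 + -7 = 24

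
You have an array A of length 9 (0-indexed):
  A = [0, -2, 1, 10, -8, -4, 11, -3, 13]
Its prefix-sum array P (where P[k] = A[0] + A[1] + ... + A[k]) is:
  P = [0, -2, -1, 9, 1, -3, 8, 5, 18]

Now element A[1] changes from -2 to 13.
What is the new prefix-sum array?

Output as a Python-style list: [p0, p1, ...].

Answer: [0, 13, 14, 24, 16, 12, 23, 20, 33]

Derivation:
Change: A[1] -2 -> 13, delta = 15
P[k] for k < 1: unchanged (A[1] not included)
P[k] for k >= 1: shift by delta = 15
  P[0] = 0 + 0 = 0
  P[1] = -2 + 15 = 13
  P[2] = -1 + 15 = 14
  P[3] = 9 + 15 = 24
  P[4] = 1 + 15 = 16
  P[5] = -3 + 15 = 12
  P[6] = 8 + 15 = 23
  P[7] = 5 + 15 = 20
  P[8] = 18 + 15 = 33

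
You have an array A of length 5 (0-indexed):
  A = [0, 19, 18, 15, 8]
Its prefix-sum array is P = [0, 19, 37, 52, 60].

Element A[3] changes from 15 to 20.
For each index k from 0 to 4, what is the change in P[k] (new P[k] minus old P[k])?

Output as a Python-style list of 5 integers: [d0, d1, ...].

Element change: A[3] 15 -> 20, delta = 5
For k < 3: P[k] unchanged, delta_P[k] = 0
For k >= 3: P[k] shifts by exactly 5
Delta array: [0, 0, 0, 5, 5]

Answer: [0, 0, 0, 5, 5]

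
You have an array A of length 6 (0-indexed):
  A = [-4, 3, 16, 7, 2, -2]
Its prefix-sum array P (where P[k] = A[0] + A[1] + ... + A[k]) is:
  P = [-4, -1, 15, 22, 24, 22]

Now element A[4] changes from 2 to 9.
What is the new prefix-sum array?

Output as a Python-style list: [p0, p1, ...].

Change: A[4] 2 -> 9, delta = 7
P[k] for k < 4: unchanged (A[4] not included)
P[k] for k >= 4: shift by delta = 7
  P[0] = -4 + 0 = -4
  P[1] = -1 + 0 = -1
  P[2] = 15 + 0 = 15
  P[3] = 22 + 0 = 22
  P[4] = 24 + 7 = 31
  P[5] = 22 + 7 = 29

Answer: [-4, -1, 15, 22, 31, 29]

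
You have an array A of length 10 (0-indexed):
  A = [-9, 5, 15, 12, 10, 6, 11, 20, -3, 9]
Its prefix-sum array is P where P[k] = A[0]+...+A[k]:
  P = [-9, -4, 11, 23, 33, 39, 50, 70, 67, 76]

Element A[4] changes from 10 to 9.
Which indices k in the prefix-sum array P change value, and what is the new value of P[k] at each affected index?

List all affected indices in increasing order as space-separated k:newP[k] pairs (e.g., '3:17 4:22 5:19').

Answer: 4:32 5:38 6:49 7:69 8:66 9:75

Derivation:
P[k] = A[0] + ... + A[k]
P[k] includes A[4] iff k >= 4
Affected indices: 4, 5, ..., 9; delta = -1
  P[4]: 33 + -1 = 32
  P[5]: 39 + -1 = 38
  P[6]: 50 + -1 = 49
  P[7]: 70 + -1 = 69
  P[8]: 67 + -1 = 66
  P[9]: 76 + -1 = 75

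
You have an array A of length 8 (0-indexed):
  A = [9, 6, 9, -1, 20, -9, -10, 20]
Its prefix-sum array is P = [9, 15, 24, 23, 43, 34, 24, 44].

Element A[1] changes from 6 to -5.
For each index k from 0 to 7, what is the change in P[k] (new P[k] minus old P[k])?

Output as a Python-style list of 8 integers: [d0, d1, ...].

Element change: A[1] 6 -> -5, delta = -11
For k < 1: P[k] unchanged, delta_P[k] = 0
For k >= 1: P[k] shifts by exactly -11
Delta array: [0, -11, -11, -11, -11, -11, -11, -11]

Answer: [0, -11, -11, -11, -11, -11, -11, -11]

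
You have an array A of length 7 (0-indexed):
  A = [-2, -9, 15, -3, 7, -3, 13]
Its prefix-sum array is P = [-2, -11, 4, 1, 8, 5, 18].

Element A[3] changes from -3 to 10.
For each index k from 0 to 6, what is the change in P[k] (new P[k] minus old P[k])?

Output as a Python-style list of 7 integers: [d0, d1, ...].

Element change: A[3] -3 -> 10, delta = 13
For k < 3: P[k] unchanged, delta_P[k] = 0
For k >= 3: P[k] shifts by exactly 13
Delta array: [0, 0, 0, 13, 13, 13, 13]

Answer: [0, 0, 0, 13, 13, 13, 13]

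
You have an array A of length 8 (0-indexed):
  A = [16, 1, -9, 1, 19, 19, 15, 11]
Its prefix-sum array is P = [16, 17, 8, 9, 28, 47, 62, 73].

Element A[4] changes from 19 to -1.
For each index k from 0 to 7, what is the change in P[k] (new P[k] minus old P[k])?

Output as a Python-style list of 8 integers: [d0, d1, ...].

Element change: A[4] 19 -> -1, delta = -20
For k < 4: P[k] unchanged, delta_P[k] = 0
For k >= 4: P[k] shifts by exactly -20
Delta array: [0, 0, 0, 0, -20, -20, -20, -20]

Answer: [0, 0, 0, 0, -20, -20, -20, -20]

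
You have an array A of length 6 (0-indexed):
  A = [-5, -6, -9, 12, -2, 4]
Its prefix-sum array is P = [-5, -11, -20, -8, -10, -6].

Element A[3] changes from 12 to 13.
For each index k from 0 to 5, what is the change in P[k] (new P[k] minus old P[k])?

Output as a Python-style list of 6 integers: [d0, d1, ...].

Element change: A[3] 12 -> 13, delta = 1
For k < 3: P[k] unchanged, delta_P[k] = 0
For k >= 3: P[k] shifts by exactly 1
Delta array: [0, 0, 0, 1, 1, 1]

Answer: [0, 0, 0, 1, 1, 1]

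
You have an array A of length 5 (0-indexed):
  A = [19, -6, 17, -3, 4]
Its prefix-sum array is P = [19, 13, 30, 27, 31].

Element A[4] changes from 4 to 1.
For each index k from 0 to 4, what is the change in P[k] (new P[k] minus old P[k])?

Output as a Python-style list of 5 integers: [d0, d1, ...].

Element change: A[4] 4 -> 1, delta = -3
For k < 4: P[k] unchanged, delta_P[k] = 0
For k >= 4: P[k] shifts by exactly -3
Delta array: [0, 0, 0, 0, -3]

Answer: [0, 0, 0, 0, -3]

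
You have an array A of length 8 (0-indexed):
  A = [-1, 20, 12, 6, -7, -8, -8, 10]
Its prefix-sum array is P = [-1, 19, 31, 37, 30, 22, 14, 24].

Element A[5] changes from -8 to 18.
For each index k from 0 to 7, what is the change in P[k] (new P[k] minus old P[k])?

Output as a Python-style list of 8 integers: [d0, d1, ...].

Element change: A[5] -8 -> 18, delta = 26
For k < 5: P[k] unchanged, delta_P[k] = 0
For k >= 5: P[k] shifts by exactly 26
Delta array: [0, 0, 0, 0, 0, 26, 26, 26]

Answer: [0, 0, 0, 0, 0, 26, 26, 26]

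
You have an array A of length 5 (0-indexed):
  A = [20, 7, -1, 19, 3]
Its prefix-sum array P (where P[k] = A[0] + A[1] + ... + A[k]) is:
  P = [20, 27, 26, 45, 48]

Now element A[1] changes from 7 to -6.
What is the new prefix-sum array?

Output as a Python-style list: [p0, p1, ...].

Change: A[1] 7 -> -6, delta = -13
P[k] for k < 1: unchanged (A[1] not included)
P[k] for k >= 1: shift by delta = -13
  P[0] = 20 + 0 = 20
  P[1] = 27 + -13 = 14
  P[2] = 26 + -13 = 13
  P[3] = 45 + -13 = 32
  P[4] = 48 + -13 = 35

Answer: [20, 14, 13, 32, 35]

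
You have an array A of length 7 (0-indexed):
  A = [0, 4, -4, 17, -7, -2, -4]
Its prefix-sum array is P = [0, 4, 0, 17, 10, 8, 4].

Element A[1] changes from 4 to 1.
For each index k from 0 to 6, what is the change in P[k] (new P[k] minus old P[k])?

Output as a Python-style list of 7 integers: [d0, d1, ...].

Answer: [0, -3, -3, -3, -3, -3, -3]

Derivation:
Element change: A[1] 4 -> 1, delta = -3
For k < 1: P[k] unchanged, delta_P[k] = 0
For k >= 1: P[k] shifts by exactly -3
Delta array: [0, -3, -3, -3, -3, -3, -3]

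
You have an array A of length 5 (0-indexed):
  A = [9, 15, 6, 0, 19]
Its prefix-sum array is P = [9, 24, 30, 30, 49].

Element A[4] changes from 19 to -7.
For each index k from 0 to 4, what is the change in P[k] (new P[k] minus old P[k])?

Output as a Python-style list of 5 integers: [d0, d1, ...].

Element change: A[4] 19 -> -7, delta = -26
For k < 4: P[k] unchanged, delta_P[k] = 0
For k >= 4: P[k] shifts by exactly -26
Delta array: [0, 0, 0, 0, -26]

Answer: [0, 0, 0, 0, -26]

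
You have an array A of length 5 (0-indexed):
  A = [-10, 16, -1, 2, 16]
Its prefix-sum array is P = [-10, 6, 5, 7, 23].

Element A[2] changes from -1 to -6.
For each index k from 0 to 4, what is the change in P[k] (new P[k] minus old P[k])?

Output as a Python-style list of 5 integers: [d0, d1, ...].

Element change: A[2] -1 -> -6, delta = -5
For k < 2: P[k] unchanged, delta_P[k] = 0
For k >= 2: P[k] shifts by exactly -5
Delta array: [0, 0, -5, -5, -5]

Answer: [0, 0, -5, -5, -5]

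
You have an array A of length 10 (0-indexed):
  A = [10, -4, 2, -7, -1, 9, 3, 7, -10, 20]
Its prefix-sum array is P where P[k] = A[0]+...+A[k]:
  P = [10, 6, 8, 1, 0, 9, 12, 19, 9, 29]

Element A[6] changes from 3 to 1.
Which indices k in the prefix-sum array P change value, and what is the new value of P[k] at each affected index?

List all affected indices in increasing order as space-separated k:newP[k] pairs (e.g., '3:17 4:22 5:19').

Answer: 6:10 7:17 8:7 9:27

Derivation:
P[k] = A[0] + ... + A[k]
P[k] includes A[6] iff k >= 6
Affected indices: 6, 7, ..., 9; delta = -2
  P[6]: 12 + -2 = 10
  P[7]: 19 + -2 = 17
  P[8]: 9 + -2 = 7
  P[9]: 29 + -2 = 27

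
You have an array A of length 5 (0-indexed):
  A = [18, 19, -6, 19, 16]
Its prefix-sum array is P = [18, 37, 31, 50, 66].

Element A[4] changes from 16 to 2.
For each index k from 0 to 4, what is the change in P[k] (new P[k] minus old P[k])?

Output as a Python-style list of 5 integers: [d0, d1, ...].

Answer: [0, 0, 0, 0, -14]

Derivation:
Element change: A[4] 16 -> 2, delta = -14
For k < 4: P[k] unchanged, delta_P[k] = 0
For k >= 4: P[k] shifts by exactly -14
Delta array: [0, 0, 0, 0, -14]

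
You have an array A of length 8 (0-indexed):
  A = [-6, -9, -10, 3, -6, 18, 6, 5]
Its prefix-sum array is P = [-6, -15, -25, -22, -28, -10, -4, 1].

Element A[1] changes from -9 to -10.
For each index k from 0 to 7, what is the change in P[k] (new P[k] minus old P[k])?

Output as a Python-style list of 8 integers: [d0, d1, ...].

Answer: [0, -1, -1, -1, -1, -1, -1, -1]

Derivation:
Element change: A[1] -9 -> -10, delta = -1
For k < 1: P[k] unchanged, delta_P[k] = 0
For k >= 1: P[k] shifts by exactly -1
Delta array: [0, -1, -1, -1, -1, -1, -1, -1]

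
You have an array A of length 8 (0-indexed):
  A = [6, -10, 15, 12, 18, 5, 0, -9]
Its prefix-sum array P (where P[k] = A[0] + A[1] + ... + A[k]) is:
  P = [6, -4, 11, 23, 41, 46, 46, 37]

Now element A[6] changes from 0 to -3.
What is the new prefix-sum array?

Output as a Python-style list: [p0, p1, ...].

Change: A[6] 0 -> -3, delta = -3
P[k] for k < 6: unchanged (A[6] not included)
P[k] for k >= 6: shift by delta = -3
  P[0] = 6 + 0 = 6
  P[1] = -4 + 0 = -4
  P[2] = 11 + 0 = 11
  P[3] = 23 + 0 = 23
  P[4] = 41 + 0 = 41
  P[5] = 46 + 0 = 46
  P[6] = 46 + -3 = 43
  P[7] = 37 + -3 = 34

Answer: [6, -4, 11, 23, 41, 46, 43, 34]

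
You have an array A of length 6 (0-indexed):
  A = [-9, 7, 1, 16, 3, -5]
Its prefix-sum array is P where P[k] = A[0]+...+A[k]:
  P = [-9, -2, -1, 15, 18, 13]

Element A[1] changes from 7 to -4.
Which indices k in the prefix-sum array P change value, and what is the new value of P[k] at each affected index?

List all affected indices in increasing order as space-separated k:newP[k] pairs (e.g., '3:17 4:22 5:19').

Answer: 1:-13 2:-12 3:4 4:7 5:2

Derivation:
P[k] = A[0] + ... + A[k]
P[k] includes A[1] iff k >= 1
Affected indices: 1, 2, ..., 5; delta = -11
  P[1]: -2 + -11 = -13
  P[2]: -1 + -11 = -12
  P[3]: 15 + -11 = 4
  P[4]: 18 + -11 = 7
  P[5]: 13 + -11 = 2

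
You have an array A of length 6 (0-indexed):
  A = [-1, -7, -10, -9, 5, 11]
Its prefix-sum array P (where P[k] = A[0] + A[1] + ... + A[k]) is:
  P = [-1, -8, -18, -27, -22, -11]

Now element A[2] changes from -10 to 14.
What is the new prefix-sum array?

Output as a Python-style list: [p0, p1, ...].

Change: A[2] -10 -> 14, delta = 24
P[k] for k < 2: unchanged (A[2] not included)
P[k] for k >= 2: shift by delta = 24
  P[0] = -1 + 0 = -1
  P[1] = -8 + 0 = -8
  P[2] = -18 + 24 = 6
  P[3] = -27 + 24 = -3
  P[4] = -22 + 24 = 2
  P[5] = -11 + 24 = 13

Answer: [-1, -8, 6, -3, 2, 13]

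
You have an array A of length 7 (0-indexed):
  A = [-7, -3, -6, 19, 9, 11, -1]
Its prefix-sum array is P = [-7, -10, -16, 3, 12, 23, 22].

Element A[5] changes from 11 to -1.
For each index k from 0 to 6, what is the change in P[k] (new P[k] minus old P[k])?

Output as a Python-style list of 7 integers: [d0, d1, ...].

Answer: [0, 0, 0, 0, 0, -12, -12]

Derivation:
Element change: A[5] 11 -> -1, delta = -12
For k < 5: P[k] unchanged, delta_P[k] = 0
For k >= 5: P[k] shifts by exactly -12
Delta array: [0, 0, 0, 0, 0, -12, -12]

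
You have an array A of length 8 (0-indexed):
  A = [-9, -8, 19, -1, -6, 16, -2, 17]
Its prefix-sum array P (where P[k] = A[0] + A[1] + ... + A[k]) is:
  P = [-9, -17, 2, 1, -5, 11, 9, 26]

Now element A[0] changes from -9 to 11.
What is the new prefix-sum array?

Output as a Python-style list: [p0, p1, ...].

Answer: [11, 3, 22, 21, 15, 31, 29, 46]

Derivation:
Change: A[0] -9 -> 11, delta = 20
P[k] for k < 0: unchanged (A[0] not included)
P[k] for k >= 0: shift by delta = 20
  P[0] = -9 + 20 = 11
  P[1] = -17 + 20 = 3
  P[2] = 2 + 20 = 22
  P[3] = 1 + 20 = 21
  P[4] = -5 + 20 = 15
  P[5] = 11 + 20 = 31
  P[6] = 9 + 20 = 29
  P[7] = 26 + 20 = 46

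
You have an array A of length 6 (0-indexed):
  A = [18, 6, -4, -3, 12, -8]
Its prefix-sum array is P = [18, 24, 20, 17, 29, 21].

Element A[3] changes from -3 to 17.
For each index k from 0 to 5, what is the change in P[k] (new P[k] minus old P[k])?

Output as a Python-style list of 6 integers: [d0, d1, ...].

Element change: A[3] -3 -> 17, delta = 20
For k < 3: P[k] unchanged, delta_P[k] = 0
For k >= 3: P[k] shifts by exactly 20
Delta array: [0, 0, 0, 20, 20, 20]

Answer: [0, 0, 0, 20, 20, 20]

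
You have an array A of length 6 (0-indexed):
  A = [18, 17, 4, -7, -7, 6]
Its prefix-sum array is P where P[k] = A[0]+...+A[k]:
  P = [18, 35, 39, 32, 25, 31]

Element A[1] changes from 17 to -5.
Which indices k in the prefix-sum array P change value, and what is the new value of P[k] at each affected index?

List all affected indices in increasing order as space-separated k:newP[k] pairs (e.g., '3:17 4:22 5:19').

P[k] = A[0] + ... + A[k]
P[k] includes A[1] iff k >= 1
Affected indices: 1, 2, ..., 5; delta = -22
  P[1]: 35 + -22 = 13
  P[2]: 39 + -22 = 17
  P[3]: 32 + -22 = 10
  P[4]: 25 + -22 = 3
  P[5]: 31 + -22 = 9

Answer: 1:13 2:17 3:10 4:3 5:9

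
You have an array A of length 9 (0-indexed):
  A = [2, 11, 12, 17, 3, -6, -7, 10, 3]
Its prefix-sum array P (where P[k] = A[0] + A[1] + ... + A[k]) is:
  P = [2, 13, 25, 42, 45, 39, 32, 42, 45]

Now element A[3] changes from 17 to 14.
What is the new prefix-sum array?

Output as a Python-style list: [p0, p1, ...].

Answer: [2, 13, 25, 39, 42, 36, 29, 39, 42]

Derivation:
Change: A[3] 17 -> 14, delta = -3
P[k] for k < 3: unchanged (A[3] not included)
P[k] for k >= 3: shift by delta = -3
  P[0] = 2 + 0 = 2
  P[1] = 13 + 0 = 13
  P[2] = 25 + 0 = 25
  P[3] = 42 + -3 = 39
  P[4] = 45 + -3 = 42
  P[5] = 39 + -3 = 36
  P[6] = 32 + -3 = 29
  P[7] = 42 + -3 = 39
  P[8] = 45 + -3 = 42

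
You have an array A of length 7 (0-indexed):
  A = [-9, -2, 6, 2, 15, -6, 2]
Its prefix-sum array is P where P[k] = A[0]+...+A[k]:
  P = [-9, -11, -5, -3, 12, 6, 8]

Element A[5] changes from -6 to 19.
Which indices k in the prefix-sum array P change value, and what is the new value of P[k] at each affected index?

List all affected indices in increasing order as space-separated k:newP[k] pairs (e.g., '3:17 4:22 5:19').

Answer: 5:31 6:33

Derivation:
P[k] = A[0] + ... + A[k]
P[k] includes A[5] iff k >= 5
Affected indices: 5, 6, ..., 6; delta = 25
  P[5]: 6 + 25 = 31
  P[6]: 8 + 25 = 33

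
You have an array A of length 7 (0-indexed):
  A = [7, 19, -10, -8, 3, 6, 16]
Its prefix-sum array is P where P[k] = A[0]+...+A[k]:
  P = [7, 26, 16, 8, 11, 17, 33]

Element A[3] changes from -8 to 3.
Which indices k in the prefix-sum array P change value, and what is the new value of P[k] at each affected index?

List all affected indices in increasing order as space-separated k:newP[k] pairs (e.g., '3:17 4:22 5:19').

P[k] = A[0] + ... + A[k]
P[k] includes A[3] iff k >= 3
Affected indices: 3, 4, ..., 6; delta = 11
  P[3]: 8 + 11 = 19
  P[4]: 11 + 11 = 22
  P[5]: 17 + 11 = 28
  P[6]: 33 + 11 = 44

Answer: 3:19 4:22 5:28 6:44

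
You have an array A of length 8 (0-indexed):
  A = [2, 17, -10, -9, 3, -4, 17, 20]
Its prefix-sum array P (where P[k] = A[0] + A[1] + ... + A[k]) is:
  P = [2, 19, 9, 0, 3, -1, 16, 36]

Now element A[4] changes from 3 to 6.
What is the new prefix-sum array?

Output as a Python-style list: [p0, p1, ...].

Answer: [2, 19, 9, 0, 6, 2, 19, 39]

Derivation:
Change: A[4] 3 -> 6, delta = 3
P[k] for k < 4: unchanged (A[4] not included)
P[k] for k >= 4: shift by delta = 3
  P[0] = 2 + 0 = 2
  P[1] = 19 + 0 = 19
  P[2] = 9 + 0 = 9
  P[3] = 0 + 0 = 0
  P[4] = 3 + 3 = 6
  P[5] = -1 + 3 = 2
  P[6] = 16 + 3 = 19
  P[7] = 36 + 3 = 39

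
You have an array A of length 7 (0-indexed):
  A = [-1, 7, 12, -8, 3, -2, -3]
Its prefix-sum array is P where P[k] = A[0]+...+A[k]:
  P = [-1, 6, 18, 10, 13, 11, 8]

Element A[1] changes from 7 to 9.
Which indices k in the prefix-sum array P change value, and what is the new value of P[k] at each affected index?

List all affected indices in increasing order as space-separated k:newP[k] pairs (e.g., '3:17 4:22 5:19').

Answer: 1:8 2:20 3:12 4:15 5:13 6:10

Derivation:
P[k] = A[0] + ... + A[k]
P[k] includes A[1] iff k >= 1
Affected indices: 1, 2, ..., 6; delta = 2
  P[1]: 6 + 2 = 8
  P[2]: 18 + 2 = 20
  P[3]: 10 + 2 = 12
  P[4]: 13 + 2 = 15
  P[5]: 11 + 2 = 13
  P[6]: 8 + 2 = 10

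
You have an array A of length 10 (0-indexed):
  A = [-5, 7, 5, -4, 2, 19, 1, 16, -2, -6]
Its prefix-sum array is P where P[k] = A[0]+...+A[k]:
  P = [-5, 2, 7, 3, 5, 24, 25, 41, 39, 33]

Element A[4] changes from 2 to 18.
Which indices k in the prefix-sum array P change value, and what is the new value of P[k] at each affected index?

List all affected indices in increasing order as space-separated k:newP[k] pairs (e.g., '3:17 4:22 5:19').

P[k] = A[0] + ... + A[k]
P[k] includes A[4] iff k >= 4
Affected indices: 4, 5, ..., 9; delta = 16
  P[4]: 5 + 16 = 21
  P[5]: 24 + 16 = 40
  P[6]: 25 + 16 = 41
  P[7]: 41 + 16 = 57
  P[8]: 39 + 16 = 55
  P[9]: 33 + 16 = 49

Answer: 4:21 5:40 6:41 7:57 8:55 9:49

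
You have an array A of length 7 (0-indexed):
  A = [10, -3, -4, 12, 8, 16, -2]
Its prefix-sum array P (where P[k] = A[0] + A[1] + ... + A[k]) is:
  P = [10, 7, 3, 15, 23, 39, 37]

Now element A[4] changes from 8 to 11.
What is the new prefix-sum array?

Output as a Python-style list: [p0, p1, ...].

Answer: [10, 7, 3, 15, 26, 42, 40]

Derivation:
Change: A[4] 8 -> 11, delta = 3
P[k] for k < 4: unchanged (A[4] not included)
P[k] for k >= 4: shift by delta = 3
  P[0] = 10 + 0 = 10
  P[1] = 7 + 0 = 7
  P[2] = 3 + 0 = 3
  P[3] = 15 + 0 = 15
  P[4] = 23 + 3 = 26
  P[5] = 39 + 3 = 42
  P[6] = 37 + 3 = 40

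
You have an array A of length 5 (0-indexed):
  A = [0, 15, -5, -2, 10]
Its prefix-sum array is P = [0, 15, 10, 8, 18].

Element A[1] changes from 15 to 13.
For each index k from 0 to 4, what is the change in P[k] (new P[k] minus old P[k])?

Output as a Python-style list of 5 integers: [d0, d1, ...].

Element change: A[1] 15 -> 13, delta = -2
For k < 1: P[k] unchanged, delta_P[k] = 0
For k >= 1: P[k] shifts by exactly -2
Delta array: [0, -2, -2, -2, -2]

Answer: [0, -2, -2, -2, -2]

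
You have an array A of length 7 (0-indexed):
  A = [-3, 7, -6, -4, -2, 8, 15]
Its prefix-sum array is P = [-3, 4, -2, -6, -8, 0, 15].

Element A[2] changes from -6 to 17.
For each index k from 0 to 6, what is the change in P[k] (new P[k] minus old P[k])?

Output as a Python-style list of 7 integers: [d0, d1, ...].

Answer: [0, 0, 23, 23, 23, 23, 23]

Derivation:
Element change: A[2] -6 -> 17, delta = 23
For k < 2: P[k] unchanged, delta_P[k] = 0
For k >= 2: P[k] shifts by exactly 23
Delta array: [0, 0, 23, 23, 23, 23, 23]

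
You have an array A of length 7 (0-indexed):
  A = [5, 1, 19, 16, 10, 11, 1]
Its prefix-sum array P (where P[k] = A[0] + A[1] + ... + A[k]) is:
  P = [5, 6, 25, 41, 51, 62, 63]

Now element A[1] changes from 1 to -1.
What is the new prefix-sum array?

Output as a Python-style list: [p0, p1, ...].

Answer: [5, 4, 23, 39, 49, 60, 61]

Derivation:
Change: A[1] 1 -> -1, delta = -2
P[k] for k < 1: unchanged (A[1] not included)
P[k] for k >= 1: shift by delta = -2
  P[0] = 5 + 0 = 5
  P[1] = 6 + -2 = 4
  P[2] = 25 + -2 = 23
  P[3] = 41 + -2 = 39
  P[4] = 51 + -2 = 49
  P[5] = 62 + -2 = 60
  P[6] = 63 + -2 = 61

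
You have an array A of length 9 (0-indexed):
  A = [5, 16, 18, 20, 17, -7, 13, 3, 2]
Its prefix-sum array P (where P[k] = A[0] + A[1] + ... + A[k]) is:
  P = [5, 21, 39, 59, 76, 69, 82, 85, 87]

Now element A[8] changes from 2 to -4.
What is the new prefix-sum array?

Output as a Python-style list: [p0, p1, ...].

Answer: [5, 21, 39, 59, 76, 69, 82, 85, 81]

Derivation:
Change: A[8] 2 -> -4, delta = -6
P[k] for k < 8: unchanged (A[8] not included)
P[k] for k >= 8: shift by delta = -6
  P[0] = 5 + 0 = 5
  P[1] = 21 + 0 = 21
  P[2] = 39 + 0 = 39
  P[3] = 59 + 0 = 59
  P[4] = 76 + 0 = 76
  P[5] = 69 + 0 = 69
  P[6] = 82 + 0 = 82
  P[7] = 85 + 0 = 85
  P[8] = 87 + -6 = 81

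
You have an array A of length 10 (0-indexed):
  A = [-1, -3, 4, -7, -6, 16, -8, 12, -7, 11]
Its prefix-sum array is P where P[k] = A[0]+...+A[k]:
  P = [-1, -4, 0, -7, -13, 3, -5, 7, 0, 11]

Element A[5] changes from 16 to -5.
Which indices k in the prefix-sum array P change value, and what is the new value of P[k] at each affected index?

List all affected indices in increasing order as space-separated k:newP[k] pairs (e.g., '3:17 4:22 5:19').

Answer: 5:-18 6:-26 7:-14 8:-21 9:-10

Derivation:
P[k] = A[0] + ... + A[k]
P[k] includes A[5] iff k >= 5
Affected indices: 5, 6, ..., 9; delta = -21
  P[5]: 3 + -21 = -18
  P[6]: -5 + -21 = -26
  P[7]: 7 + -21 = -14
  P[8]: 0 + -21 = -21
  P[9]: 11 + -21 = -10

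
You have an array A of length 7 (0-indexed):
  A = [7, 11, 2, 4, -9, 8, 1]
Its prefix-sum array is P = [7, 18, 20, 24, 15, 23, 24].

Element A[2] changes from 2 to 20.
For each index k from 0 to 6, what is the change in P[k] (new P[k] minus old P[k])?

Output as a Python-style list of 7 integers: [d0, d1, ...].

Answer: [0, 0, 18, 18, 18, 18, 18]

Derivation:
Element change: A[2] 2 -> 20, delta = 18
For k < 2: P[k] unchanged, delta_P[k] = 0
For k >= 2: P[k] shifts by exactly 18
Delta array: [0, 0, 18, 18, 18, 18, 18]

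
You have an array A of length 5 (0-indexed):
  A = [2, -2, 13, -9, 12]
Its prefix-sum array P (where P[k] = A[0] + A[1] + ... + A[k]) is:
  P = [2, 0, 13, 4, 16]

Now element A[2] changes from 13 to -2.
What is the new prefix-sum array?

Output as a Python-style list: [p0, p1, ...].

Answer: [2, 0, -2, -11, 1]

Derivation:
Change: A[2] 13 -> -2, delta = -15
P[k] for k < 2: unchanged (A[2] not included)
P[k] for k >= 2: shift by delta = -15
  P[0] = 2 + 0 = 2
  P[1] = 0 + 0 = 0
  P[2] = 13 + -15 = -2
  P[3] = 4 + -15 = -11
  P[4] = 16 + -15 = 1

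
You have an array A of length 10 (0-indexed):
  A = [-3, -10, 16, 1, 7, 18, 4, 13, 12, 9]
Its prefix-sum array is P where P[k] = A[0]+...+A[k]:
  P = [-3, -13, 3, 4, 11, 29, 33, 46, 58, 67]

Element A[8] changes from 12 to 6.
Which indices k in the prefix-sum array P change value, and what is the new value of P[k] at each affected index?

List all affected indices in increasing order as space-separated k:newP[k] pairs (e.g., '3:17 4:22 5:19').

Answer: 8:52 9:61

Derivation:
P[k] = A[0] + ... + A[k]
P[k] includes A[8] iff k >= 8
Affected indices: 8, 9, ..., 9; delta = -6
  P[8]: 58 + -6 = 52
  P[9]: 67 + -6 = 61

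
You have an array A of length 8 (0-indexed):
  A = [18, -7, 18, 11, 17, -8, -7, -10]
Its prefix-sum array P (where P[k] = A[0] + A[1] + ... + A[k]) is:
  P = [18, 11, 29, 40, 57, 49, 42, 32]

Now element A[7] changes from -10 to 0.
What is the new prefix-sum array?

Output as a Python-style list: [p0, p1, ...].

Change: A[7] -10 -> 0, delta = 10
P[k] for k < 7: unchanged (A[7] not included)
P[k] for k >= 7: shift by delta = 10
  P[0] = 18 + 0 = 18
  P[1] = 11 + 0 = 11
  P[2] = 29 + 0 = 29
  P[3] = 40 + 0 = 40
  P[4] = 57 + 0 = 57
  P[5] = 49 + 0 = 49
  P[6] = 42 + 0 = 42
  P[7] = 32 + 10 = 42

Answer: [18, 11, 29, 40, 57, 49, 42, 42]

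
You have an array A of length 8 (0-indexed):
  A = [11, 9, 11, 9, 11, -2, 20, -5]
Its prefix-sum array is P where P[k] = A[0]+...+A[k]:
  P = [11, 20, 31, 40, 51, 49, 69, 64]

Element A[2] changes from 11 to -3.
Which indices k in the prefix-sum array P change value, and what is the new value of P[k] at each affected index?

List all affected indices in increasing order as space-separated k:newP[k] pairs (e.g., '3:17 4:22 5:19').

Answer: 2:17 3:26 4:37 5:35 6:55 7:50

Derivation:
P[k] = A[0] + ... + A[k]
P[k] includes A[2] iff k >= 2
Affected indices: 2, 3, ..., 7; delta = -14
  P[2]: 31 + -14 = 17
  P[3]: 40 + -14 = 26
  P[4]: 51 + -14 = 37
  P[5]: 49 + -14 = 35
  P[6]: 69 + -14 = 55
  P[7]: 64 + -14 = 50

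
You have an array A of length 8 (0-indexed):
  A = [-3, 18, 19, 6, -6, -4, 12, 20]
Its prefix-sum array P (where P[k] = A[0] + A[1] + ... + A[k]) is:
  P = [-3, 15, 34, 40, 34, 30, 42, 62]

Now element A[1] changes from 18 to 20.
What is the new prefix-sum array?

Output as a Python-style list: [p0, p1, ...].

Change: A[1] 18 -> 20, delta = 2
P[k] for k < 1: unchanged (A[1] not included)
P[k] for k >= 1: shift by delta = 2
  P[0] = -3 + 0 = -3
  P[1] = 15 + 2 = 17
  P[2] = 34 + 2 = 36
  P[3] = 40 + 2 = 42
  P[4] = 34 + 2 = 36
  P[5] = 30 + 2 = 32
  P[6] = 42 + 2 = 44
  P[7] = 62 + 2 = 64

Answer: [-3, 17, 36, 42, 36, 32, 44, 64]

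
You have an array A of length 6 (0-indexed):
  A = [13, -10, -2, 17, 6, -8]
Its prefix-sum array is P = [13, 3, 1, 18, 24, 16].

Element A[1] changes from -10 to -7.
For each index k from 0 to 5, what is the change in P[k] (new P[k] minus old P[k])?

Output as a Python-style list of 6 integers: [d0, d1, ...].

Answer: [0, 3, 3, 3, 3, 3]

Derivation:
Element change: A[1] -10 -> -7, delta = 3
For k < 1: P[k] unchanged, delta_P[k] = 0
For k >= 1: P[k] shifts by exactly 3
Delta array: [0, 3, 3, 3, 3, 3]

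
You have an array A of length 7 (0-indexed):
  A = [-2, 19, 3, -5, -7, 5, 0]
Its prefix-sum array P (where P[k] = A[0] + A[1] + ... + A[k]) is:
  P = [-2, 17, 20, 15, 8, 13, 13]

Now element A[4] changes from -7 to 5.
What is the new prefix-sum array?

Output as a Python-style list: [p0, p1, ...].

Answer: [-2, 17, 20, 15, 20, 25, 25]

Derivation:
Change: A[4] -7 -> 5, delta = 12
P[k] for k < 4: unchanged (A[4] not included)
P[k] for k >= 4: shift by delta = 12
  P[0] = -2 + 0 = -2
  P[1] = 17 + 0 = 17
  P[2] = 20 + 0 = 20
  P[3] = 15 + 0 = 15
  P[4] = 8 + 12 = 20
  P[5] = 13 + 12 = 25
  P[6] = 13 + 12 = 25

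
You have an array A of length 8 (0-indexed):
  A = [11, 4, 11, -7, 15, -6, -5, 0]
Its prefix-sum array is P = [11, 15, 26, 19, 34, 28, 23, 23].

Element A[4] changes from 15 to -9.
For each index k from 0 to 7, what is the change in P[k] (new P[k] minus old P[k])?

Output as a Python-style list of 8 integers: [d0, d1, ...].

Element change: A[4] 15 -> -9, delta = -24
For k < 4: P[k] unchanged, delta_P[k] = 0
For k >= 4: P[k] shifts by exactly -24
Delta array: [0, 0, 0, 0, -24, -24, -24, -24]

Answer: [0, 0, 0, 0, -24, -24, -24, -24]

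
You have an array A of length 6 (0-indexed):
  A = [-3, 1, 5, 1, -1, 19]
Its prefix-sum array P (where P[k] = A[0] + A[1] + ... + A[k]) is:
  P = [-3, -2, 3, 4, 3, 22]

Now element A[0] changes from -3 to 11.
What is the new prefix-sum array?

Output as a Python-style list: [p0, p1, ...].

Change: A[0] -3 -> 11, delta = 14
P[k] for k < 0: unchanged (A[0] not included)
P[k] for k >= 0: shift by delta = 14
  P[0] = -3 + 14 = 11
  P[1] = -2 + 14 = 12
  P[2] = 3 + 14 = 17
  P[3] = 4 + 14 = 18
  P[4] = 3 + 14 = 17
  P[5] = 22 + 14 = 36

Answer: [11, 12, 17, 18, 17, 36]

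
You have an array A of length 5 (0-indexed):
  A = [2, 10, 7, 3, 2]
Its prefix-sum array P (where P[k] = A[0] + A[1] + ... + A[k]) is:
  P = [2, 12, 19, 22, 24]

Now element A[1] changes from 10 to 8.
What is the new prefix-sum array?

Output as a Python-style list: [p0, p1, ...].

Answer: [2, 10, 17, 20, 22]

Derivation:
Change: A[1] 10 -> 8, delta = -2
P[k] for k < 1: unchanged (A[1] not included)
P[k] for k >= 1: shift by delta = -2
  P[0] = 2 + 0 = 2
  P[1] = 12 + -2 = 10
  P[2] = 19 + -2 = 17
  P[3] = 22 + -2 = 20
  P[4] = 24 + -2 = 22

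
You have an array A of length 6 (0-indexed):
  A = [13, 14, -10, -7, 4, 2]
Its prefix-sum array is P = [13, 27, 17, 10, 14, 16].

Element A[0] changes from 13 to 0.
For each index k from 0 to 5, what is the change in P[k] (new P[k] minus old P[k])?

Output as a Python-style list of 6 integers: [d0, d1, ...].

Element change: A[0] 13 -> 0, delta = -13
For k < 0: P[k] unchanged, delta_P[k] = 0
For k >= 0: P[k] shifts by exactly -13
Delta array: [-13, -13, -13, -13, -13, -13]

Answer: [-13, -13, -13, -13, -13, -13]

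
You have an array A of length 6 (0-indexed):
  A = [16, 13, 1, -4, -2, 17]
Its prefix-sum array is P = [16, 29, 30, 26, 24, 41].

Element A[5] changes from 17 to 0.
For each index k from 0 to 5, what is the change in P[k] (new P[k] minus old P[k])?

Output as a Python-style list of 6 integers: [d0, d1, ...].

Answer: [0, 0, 0, 0, 0, -17]

Derivation:
Element change: A[5] 17 -> 0, delta = -17
For k < 5: P[k] unchanged, delta_P[k] = 0
For k >= 5: P[k] shifts by exactly -17
Delta array: [0, 0, 0, 0, 0, -17]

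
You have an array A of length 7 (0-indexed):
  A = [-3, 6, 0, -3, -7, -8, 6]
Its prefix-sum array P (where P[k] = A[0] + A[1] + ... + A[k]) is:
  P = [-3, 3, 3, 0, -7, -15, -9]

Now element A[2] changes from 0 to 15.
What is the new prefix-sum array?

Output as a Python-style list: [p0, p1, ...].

Answer: [-3, 3, 18, 15, 8, 0, 6]

Derivation:
Change: A[2] 0 -> 15, delta = 15
P[k] for k < 2: unchanged (A[2] not included)
P[k] for k >= 2: shift by delta = 15
  P[0] = -3 + 0 = -3
  P[1] = 3 + 0 = 3
  P[2] = 3 + 15 = 18
  P[3] = 0 + 15 = 15
  P[4] = -7 + 15 = 8
  P[5] = -15 + 15 = 0
  P[6] = -9 + 15 = 6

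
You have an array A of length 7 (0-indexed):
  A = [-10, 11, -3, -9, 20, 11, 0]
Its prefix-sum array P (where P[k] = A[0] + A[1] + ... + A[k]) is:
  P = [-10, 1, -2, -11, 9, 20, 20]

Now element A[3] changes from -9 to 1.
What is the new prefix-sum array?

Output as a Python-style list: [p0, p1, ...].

Answer: [-10, 1, -2, -1, 19, 30, 30]

Derivation:
Change: A[3] -9 -> 1, delta = 10
P[k] for k < 3: unchanged (A[3] not included)
P[k] for k >= 3: shift by delta = 10
  P[0] = -10 + 0 = -10
  P[1] = 1 + 0 = 1
  P[2] = -2 + 0 = -2
  P[3] = -11 + 10 = -1
  P[4] = 9 + 10 = 19
  P[5] = 20 + 10 = 30
  P[6] = 20 + 10 = 30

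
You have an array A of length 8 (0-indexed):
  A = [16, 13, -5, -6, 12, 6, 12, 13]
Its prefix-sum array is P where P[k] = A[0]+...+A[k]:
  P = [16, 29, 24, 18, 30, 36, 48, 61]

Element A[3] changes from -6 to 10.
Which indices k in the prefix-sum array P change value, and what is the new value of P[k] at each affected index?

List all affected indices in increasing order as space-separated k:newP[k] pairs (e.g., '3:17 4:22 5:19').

Answer: 3:34 4:46 5:52 6:64 7:77

Derivation:
P[k] = A[0] + ... + A[k]
P[k] includes A[3] iff k >= 3
Affected indices: 3, 4, ..., 7; delta = 16
  P[3]: 18 + 16 = 34
  P[4]: 30 + 16 = 46
  P[5]: 36 + 16 = 52
  P[6]: 48 + 16 = 64
  P[7]: 61 + 16 = 77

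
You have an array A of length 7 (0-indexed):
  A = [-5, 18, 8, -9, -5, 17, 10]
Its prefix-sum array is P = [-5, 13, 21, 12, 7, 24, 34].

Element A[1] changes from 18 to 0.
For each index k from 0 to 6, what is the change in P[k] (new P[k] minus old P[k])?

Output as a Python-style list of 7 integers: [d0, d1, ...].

Element change: A[1] 18 -> 0, delta = -18
For k < 1: P[k] unchanged, delta_P[k] = 0
For k >= 1: P[k] shifts by exactly -18
Delta array: [0, -18, -18, -18, -18, -18, -18]

Answer: [0, -18, -18, -18, -18, -18, -18]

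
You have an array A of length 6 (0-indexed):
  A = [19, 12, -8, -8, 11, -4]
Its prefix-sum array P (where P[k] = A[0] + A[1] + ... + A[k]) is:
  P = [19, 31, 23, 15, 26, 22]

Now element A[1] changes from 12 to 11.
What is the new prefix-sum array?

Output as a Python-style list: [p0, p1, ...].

Change: A[1] 12 -> 11, delta = -1
P[k] for k < 1: unchanged (A[1] not included)
P[k] for k >= 1: shift by delta = -1
  P[0] = 19 + 0 = 19
  P[1] = 31 + -1 = 30
  P[2] = 23 + -1 = 22
  P[3] = 15 + -1 = 14
  P[4] = 26 + -1 = 25
  P[5] = 22 + -1 = 21

Answer: [19, 30, 22, 14, 25, 21]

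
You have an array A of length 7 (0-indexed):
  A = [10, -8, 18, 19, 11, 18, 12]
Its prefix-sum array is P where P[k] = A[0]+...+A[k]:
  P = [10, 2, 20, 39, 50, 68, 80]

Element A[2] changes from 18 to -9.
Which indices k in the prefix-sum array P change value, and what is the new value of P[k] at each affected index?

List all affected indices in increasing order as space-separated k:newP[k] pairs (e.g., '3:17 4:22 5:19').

Answer: 2:-7 3:12 4:23 5:41 6:53

Derivation:
P[k] = A[0] + ... + A[k]
P[k] includes A[2] iff k >= 2
Affected indices: 2, 3, ..., 6; delta = -27
  P[2]: 20 + -27 = -7
  P[3]: 39 + -27 = 12
  P[4]: 50 + -27 = 23
  P[5]: 68 + -27 = 41
  P[6]: 80 + -27 = 53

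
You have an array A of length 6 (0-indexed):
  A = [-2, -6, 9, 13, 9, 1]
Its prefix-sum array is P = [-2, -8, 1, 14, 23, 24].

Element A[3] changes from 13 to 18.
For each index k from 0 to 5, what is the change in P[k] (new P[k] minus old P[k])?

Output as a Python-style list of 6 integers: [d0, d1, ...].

Answer: [0, 0, 0, 5, 5, 5]

Derivation:
Element change: A[3] 13 -> 18, delta = 5
For k < 3: P[k] unchanged, delta_P[k] = 0
For k >= 3: P[k] shifts by exactly 5
Delta array: [0, 0, 0, 5, 5, 5]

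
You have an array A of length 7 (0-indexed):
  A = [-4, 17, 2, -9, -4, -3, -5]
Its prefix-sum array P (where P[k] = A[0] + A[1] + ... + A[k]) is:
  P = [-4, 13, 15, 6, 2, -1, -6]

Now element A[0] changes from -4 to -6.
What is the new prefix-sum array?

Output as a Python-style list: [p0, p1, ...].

Answer: [-6, 11, 13, 4, 0, -3, -8]

Derivation:
Change: A[0] -4 -> -6, delta = -2
P[k] for k < 0: unchanged (A[0] not included)
P[k] for k >= 0: shift by delta = -2
  P[0] = -4 + -2 = -6
  P[1] = 13 + -2 = 11
  P[2] = 15 + -2 = 13
  P[3] = 6 + -2 = 4
  P[4] = 2 + -2 = 0
  P[5] = -1 + -2 = -3
  P[6] = -6 + -2 = -8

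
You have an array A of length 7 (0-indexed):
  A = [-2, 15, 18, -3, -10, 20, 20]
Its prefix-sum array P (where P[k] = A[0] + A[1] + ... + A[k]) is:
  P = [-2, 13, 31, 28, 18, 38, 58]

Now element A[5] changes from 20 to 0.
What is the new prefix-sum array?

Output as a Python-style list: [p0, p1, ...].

Answer: [-2, 13, 31, 28, 18, 18, 38]

Derivation:
Change: A[5] 20 -> 0, delta = -20
P[k] for k < 5: unchanged (A[5] not included)
P[k] for k >= 5: shift by delta = -20
  P[0] = -2 + 0 = -2
  P[1] = 13 + 0 = 13
  P[2] = 31 + 0 = 31
  P[3] = 28 + 0 = 28
  P[4] = 18 + 0 = 18
  P[5] = 38 + -20 = 18
  P[6] = 58 + -20 = 38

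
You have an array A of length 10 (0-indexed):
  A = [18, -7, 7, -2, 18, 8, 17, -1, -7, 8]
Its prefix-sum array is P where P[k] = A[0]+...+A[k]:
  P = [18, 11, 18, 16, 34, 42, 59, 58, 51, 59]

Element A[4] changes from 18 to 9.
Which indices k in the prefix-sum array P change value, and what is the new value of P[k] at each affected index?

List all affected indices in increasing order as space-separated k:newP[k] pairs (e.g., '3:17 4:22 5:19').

P[k] = A[0] + ... + A[k]
P[k] includes A[4] iff k >= 4
Affected indices: 4, 5, ..., 9; delta = -9
  P[4]: 34 + -9 = 25
  P[5]: 42 + -9 = 33
  P[6]: 59 + -9 = 50
  P[7]: 58 + -9 = 49
  P[8]: 51 + -9 = 42
  P[9]: 59 + -9 = 50

Answer: 4:25 5:33 6:50 7:49 8:42 9:50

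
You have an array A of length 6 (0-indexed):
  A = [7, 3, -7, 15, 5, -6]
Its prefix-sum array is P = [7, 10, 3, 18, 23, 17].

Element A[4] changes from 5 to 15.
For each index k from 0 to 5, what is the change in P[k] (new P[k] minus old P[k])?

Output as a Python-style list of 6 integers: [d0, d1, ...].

Answer: [0, 0, 0, 0, 10, 10]

Derivation:
Element change: A[4] 5 -> 15, delta = 10
For k < 4: P[k] unchanged, delta_P[k] = 0
For k >= 4: P[k] shifts by exactly 10
Delta array: [0, 0, 0, 0, 10, 10]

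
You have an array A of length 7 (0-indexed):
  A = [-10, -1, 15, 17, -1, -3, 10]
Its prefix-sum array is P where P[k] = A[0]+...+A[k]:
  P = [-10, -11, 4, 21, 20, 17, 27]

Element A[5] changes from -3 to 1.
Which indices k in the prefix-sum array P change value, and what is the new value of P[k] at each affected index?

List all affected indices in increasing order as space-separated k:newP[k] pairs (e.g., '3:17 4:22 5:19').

Answer: 5:21 6:31

Derivation:
P[k] = A[0] + ... + A[k]
P[k] includes A[5] iff k >= 5
Affected indices: 5, 6, ..., 6; delta = 4
  P[5]: 17 + 4 = 21
  P[6]: 27 + 4 = 31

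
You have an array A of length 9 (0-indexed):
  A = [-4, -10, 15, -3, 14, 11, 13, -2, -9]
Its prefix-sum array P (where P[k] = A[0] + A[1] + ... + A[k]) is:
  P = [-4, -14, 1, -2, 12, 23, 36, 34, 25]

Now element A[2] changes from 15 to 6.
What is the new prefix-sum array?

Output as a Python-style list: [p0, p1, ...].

Change: A[2] 15 -> 6, delta = -9
P[k] for k < 2: unchanged (A[2] not included)
P[k] for k >= 2: shift by delta = -9
  P[0] = -4 + 0 = -4
  P[1] = -14 + 0 = -14
  P[2] = 1 + -9 = -8
  P[3] = -2 + -9 = -11
  P[4] = 12 + -9 = 3
  P[5] = 23 + -9 = 14
  P[6] = 36 + -9 = 27
  P[7] = 34 + -9 = 25
  P[8] = 25 + -9 = 16

Answer: [-4, -14, -8, -11, 3, 14, 27, 25, 16]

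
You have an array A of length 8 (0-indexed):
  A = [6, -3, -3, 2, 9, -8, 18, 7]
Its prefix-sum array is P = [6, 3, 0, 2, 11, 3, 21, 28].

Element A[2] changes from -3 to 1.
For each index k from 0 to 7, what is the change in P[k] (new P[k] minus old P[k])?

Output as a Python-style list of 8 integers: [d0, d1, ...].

Element change: A[2] -3 -> 1, delta = 4
For k < 2: P[k] unchanged, delta_P[k] = 0
For k >= 2: P[k] shifts by exactly 4
Delta array: [0, 0, 4, 4, 4, 4, 4, 4]

Answer: [0, 0, 4, 4, 4, 4, 4, 4]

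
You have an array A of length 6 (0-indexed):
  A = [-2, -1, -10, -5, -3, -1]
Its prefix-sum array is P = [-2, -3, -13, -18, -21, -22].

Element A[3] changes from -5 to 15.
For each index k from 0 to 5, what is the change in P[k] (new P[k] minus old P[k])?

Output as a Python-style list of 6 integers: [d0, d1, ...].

Element change: A[3] -5 -> 15, delta = 20
For k < 3: P[k] unchanged, delta_P[k] = 0
For k >= 3: P[k] shifts by exactly 20
Delta array: [0, 0, 0, 20, 20, 20]

Answer: [0, 0, 0, 20, 20, 20]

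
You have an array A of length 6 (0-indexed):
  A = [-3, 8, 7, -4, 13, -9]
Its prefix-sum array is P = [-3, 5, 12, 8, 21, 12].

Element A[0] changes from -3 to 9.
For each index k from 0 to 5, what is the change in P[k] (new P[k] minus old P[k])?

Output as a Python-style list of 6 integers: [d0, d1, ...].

Answer: [12, 12, 12, 12, 12, 12]

Derivation:
Element change: A[0] -3 -> 9, delta = 12
For k < 0: P[k] unchanged, delta_P[k] = 0
For k >= 0: P[k] shifts by exactly 12
Delta array: [12, 12, 12, 12, 12, 12]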